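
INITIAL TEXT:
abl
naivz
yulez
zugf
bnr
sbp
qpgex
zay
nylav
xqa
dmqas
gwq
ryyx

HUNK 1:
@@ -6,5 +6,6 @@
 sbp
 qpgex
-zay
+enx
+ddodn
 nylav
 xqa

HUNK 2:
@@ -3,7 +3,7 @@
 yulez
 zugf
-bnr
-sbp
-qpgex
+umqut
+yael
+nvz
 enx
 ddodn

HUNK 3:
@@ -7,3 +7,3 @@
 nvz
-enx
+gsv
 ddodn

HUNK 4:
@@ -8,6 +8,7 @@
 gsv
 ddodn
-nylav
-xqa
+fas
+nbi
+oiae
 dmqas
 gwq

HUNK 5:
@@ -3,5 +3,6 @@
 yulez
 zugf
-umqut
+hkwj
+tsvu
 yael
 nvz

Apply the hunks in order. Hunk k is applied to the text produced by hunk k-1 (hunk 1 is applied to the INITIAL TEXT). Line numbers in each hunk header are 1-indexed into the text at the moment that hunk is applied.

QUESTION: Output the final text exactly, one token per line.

Answer: abl
naivz
yulez
zugf
hkwj
tsvu
yael
nvz
gsv
ddodn
fas
nbi
oiae
dmqas
gwq
ryyx

Derivation:
Hunk 1: at line 6 remove [zay] add [enx,ddodn] -> 14 lines: abl naivz yulez zugf bnr sbp qpgex enx ddodn nylav xqa dmqas gwq ryyx
Hunk 2: at line 3 remove [bnr,sbp,qpgex] add [umqut,yael,nvz] -> 14 lines: abl naivz yulez zugf umqut yael nvz enx ddodn nylav xqa dmqas gwq ryyx
Hunk 3: at line 7 remove [enx] add [gsv] -> 14 lines: abl naivz yulez zugf umqut yael nvz gsv ddodn nylav xqa dmqas gwq ryyx
Hunk 4: at line 8 remove [nylav,xqa] add [fas,nbi,oiae] -> 15 lines: abl naivz yulez zugf umqut yael nvz gsv ddodn fas nbi oiae dmqas gwq ryyx
Hunk 5: at line 3 remove [umqut] add [hkwj,tsvu] -> 16 lines: abl naivz yulez zugf hkwj tsvu yael nvz gsv ddodn fas nbi oiae dmqas gwq ryyx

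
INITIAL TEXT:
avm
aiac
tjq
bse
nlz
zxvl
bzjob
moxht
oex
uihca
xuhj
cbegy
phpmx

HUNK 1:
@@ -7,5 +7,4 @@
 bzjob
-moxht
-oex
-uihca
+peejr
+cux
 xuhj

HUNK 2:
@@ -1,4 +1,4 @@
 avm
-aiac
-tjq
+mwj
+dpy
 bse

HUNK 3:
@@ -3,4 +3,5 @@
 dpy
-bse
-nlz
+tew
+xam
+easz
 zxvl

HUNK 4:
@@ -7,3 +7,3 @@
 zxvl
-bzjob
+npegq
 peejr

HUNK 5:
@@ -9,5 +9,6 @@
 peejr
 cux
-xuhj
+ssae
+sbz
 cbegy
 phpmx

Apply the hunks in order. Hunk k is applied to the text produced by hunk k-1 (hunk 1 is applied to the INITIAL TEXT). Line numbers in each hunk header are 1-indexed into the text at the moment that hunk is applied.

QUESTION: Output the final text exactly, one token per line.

Hunk 1: at line 7 remove [moxht,oex,uihca] add [peejr,cux] -> 12 lines: avm aiac tjq bse nlz zxvl bzjob peejr cux xuhj cbegy phpmx
Hunk 2: at line 1 remove [aiac,tjq] add [mwj,dpy] -> 12 lines: avm mwj dpy bse nlz zxvl bzjob peejr cux xuhj cbegy phpmx
Hunk 3: at line 3 remove [bse,nlz] add [tew,xam,easz] -> 13 lines: avm mwj dpy tew xam easz zxvl bzjob peejr cux xuhj cbegy phpmx
Hunk 4: at line 7 remove [bzjob] add [npegq] -> 13 lines: avm mwj dpy tew xam easz zxvl npegq peejr cux xuhj cbegy phpmx
Hunk 5: at line 9 remove [xuhj] add [ssae,sbz] -> 14 lines: avm mwj dpy tew xam easz zxvl npegq peejr cux ssae sbz cbegy phpmx

Answer: avm
mwj
dpy
tew
xam
easz
zxvl
npegq
peejr
cux
ssae
sbz
cbegy
phpmx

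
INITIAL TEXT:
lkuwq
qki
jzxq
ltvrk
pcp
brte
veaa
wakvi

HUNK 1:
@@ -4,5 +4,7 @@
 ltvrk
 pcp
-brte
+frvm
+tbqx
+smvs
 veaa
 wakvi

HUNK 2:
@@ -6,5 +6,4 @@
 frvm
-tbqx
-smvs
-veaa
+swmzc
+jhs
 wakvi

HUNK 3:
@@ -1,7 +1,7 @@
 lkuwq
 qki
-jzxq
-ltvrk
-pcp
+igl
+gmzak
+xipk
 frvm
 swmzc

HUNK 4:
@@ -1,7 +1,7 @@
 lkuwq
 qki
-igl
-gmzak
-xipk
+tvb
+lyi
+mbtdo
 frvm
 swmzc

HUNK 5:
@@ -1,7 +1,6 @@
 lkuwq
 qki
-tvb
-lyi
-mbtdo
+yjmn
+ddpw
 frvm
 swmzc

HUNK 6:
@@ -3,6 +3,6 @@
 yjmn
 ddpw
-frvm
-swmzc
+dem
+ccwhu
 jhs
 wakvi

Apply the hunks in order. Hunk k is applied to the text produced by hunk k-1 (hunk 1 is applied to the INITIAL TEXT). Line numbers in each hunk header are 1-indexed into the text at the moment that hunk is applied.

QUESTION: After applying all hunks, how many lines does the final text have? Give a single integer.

Hunk 1: at line 4 remove [brte] add [frvm,tbqx,smvs] -> 10 lines: lkuwq qki jzxq ltvrk pcp frvm tbqx smvs veaa wakvi
Hunk 2: at line 6 remove [tbqx,smvs,veaa] add [swmzc,jhs] -> 9 lines: lkuwq qki jzxq ltvrk pcp frvm swmzc jhs wakvi
Hunk 3: at line 1 remove [jzxq,ltvrk,pcp] add [igl,gmzak,xipk] -> 9 lines: lkuwq qki igl gmzak xipk frvm swmzc jhs wakvi
Hunk 4: at line 1 remove [igl,gmzak,xipk] add [tvb,lyi,mbtdo] -> 9 lines: lkuwq qki tvb lyi mbtdo frvm swmzc jhs wakvi
Hunk 5: at line 1 remove [tvb,lyi,mbtdo] add [yjmn,ddpw] -> 8 lines: lkuwq qki yjmn ddpw frvm swmzc jhs wakvi
Hunk 6: at line 3 remove [frvm,swmzc] add [dem,ccwhu] -> 8 lines: lkuwq qki yjmn ddpw dem ccwhu jhs wakvi
Final line count: 8

Answer: 8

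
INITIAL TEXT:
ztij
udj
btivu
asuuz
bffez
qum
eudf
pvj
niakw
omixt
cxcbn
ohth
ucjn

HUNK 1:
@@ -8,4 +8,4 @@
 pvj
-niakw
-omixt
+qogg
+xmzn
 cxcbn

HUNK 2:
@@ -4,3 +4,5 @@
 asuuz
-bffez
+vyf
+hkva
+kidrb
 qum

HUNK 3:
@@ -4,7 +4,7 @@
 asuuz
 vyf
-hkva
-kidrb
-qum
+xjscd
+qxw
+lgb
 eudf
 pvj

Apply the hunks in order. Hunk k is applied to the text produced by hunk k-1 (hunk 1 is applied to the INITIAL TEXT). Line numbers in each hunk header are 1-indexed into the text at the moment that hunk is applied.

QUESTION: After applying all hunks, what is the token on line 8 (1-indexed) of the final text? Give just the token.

Hunk 1: at line 8 remove [niakw,omixt] add [qogg,xmzn] -> 13 lines: ztij udj btivu asuuz bffez qum eudf pvj qogg xmzn cxcbn ohth ucjn
Hunk 2: at line 4 remove [bffez] add [vyf,hkva,kidrb] -> 15 lines: ztij udj btivu asuuz vyf hkva kidrb qum eudf pvj qogg xmzn cxcbn ohth ucjn
Hunk 3: at line 4 remove [hkva,kidrb,qum] add [xjscd,qxw,lgb] -> 15 lines: ztij udj btivu asuuz vyf xjscd qxw lgb eudf pvj qogg xmzn cxcbn ohth ucjn
Final line 8: lgb

Answer: lgb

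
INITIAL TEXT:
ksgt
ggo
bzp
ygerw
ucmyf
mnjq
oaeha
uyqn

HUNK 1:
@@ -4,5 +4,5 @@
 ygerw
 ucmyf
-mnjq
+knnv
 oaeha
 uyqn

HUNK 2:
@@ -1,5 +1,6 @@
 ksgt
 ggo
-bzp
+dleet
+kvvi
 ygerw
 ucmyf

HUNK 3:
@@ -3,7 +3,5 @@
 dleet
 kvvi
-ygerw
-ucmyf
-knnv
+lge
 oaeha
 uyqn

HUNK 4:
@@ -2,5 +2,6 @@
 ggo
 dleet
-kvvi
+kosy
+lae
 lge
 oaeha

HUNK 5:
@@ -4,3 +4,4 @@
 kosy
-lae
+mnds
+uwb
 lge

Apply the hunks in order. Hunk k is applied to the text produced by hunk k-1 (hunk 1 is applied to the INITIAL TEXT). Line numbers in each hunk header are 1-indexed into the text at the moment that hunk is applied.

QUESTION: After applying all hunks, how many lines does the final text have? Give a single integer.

Answer: 9

Derivation:
Hunk 1: at line 4 remove [mnjq] add [knnv] -> 8 lines: ksgt ggo bzp ygerw ucmyf knnv oaeha uyqn
Hunk 2: at line 1 remove [bzp] add [dleet,kvvi] -> 9 lines: ksgt ggo dleet kvvi ygerw ucmyf knnv oaeha uyqn
Hunk 3: at line 3 remove [ygerw,ucmyf,knnv] add [lge] -> 7 lines: ksgt ggo dleet kvvi lge oaeha uyqn
Hunk 4: at line 2 remove [kvvi] add [kosy,lae] -> 8 lines: ksgt ggo dleet kosy lae lge oaeha uyqn
Hunk 5: at line 4 remove [lae] add [mnds,uwb] -> 9 lines: ksgt ggo dleet kosy mnds uwb lge oaeha uyqn
Final line count: 9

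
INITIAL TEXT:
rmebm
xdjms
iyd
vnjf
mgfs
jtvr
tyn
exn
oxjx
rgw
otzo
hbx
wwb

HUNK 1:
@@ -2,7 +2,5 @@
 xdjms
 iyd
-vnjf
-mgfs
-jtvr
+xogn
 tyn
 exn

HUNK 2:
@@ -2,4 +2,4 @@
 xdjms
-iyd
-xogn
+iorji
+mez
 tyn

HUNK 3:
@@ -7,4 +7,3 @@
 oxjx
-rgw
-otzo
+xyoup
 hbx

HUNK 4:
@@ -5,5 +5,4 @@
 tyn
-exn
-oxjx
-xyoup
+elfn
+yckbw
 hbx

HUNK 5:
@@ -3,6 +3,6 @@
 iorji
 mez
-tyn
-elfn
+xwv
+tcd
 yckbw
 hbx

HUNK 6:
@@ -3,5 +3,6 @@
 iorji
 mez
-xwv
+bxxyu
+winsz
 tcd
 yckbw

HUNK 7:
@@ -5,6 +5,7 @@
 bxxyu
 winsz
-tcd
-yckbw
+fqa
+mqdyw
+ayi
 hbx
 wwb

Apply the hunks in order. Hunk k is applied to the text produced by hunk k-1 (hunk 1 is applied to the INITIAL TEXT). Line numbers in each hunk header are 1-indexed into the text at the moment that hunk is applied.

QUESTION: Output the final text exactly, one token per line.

Hunk 1: at line 2 remove [vnjf,mgfs,jtvr] add [xogn] -> 11 lines: rmebm xdjms iyd xogn tyn exn oxjx rgw otzo hbx wwb
Hunk 2: at line 2 remove [iyd,xogn] add [iorji,mez] -> 11 lines: rmebm xdjms iorji mez tyn exn oxjx rgw otzo hbx wwb
Hunk 3: at line 7 remove [rgw,otzo] add [xyoup] -> 10 lines: rmebm xdjms iorji mez tyn exn oxjx xyoup hbx wwb
Hunk 4: at line 5 remove [exn,oxjx,xyoup] add [elfn,yckbw] -> 9 lines: rmebm xdjms iorji mez tyn elfn yckbw hbx wwb
Hunk 5: at line 3 remove [tyn,elfn] add [xwv,tcd] -> 9 lines: rmebm xdjms iorji mez xwv tcd yckbw hbx wwb
Hunk 6: at line 3 remove [xwv] add [bxxyu,winsz] -> 10 lines: rmebm xdjms iorji mez bxxyu winsz tcd yckbw hbx wwb
Hunk 7: at line 5 remove [tcd,yckbw] add [fqa,mqdyw,ayi] -> 11 lines: rmebm xdjms iorji mez bxxyu winsz fqa mqdyw ayi hbx wwb

Answer: rmebm
xdjms
iorji
mez
bxxyu
winsz
fqa
mqdyw
ayi
hbx
wwb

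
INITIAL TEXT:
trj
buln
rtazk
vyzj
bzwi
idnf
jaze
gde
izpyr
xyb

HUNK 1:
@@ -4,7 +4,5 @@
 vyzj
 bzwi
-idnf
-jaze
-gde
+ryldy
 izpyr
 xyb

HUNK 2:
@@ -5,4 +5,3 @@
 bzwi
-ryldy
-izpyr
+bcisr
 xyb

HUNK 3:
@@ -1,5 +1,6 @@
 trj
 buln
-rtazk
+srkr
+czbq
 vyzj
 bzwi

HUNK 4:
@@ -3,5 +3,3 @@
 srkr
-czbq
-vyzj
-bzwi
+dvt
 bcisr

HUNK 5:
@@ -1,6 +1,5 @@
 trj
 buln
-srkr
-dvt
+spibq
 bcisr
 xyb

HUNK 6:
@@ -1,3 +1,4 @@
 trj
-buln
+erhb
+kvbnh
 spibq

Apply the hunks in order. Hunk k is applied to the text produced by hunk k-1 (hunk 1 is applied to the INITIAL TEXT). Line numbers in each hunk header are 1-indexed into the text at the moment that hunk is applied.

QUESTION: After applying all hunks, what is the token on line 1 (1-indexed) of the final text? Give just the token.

Answer: trj

Derivation:
Hunk 1: at line 4 remove [idnf,jaze,gde] add [ryldy] -> 8 lines: trj buln rtazk vyzj bzwi ryldy izpyr xyb
Hunk 2: at line 5 remove [ryldy,izpyr] add [bcisr] -> 7 lines: trj buln rtazk vyzj bzwi bcisr xyb
Hunk 3: at line 1 remove [rtazk] add [srkr,czbq] -> 8 lines: trj buln srkr czbq vyzj bzwi bcisr xyb
Hunk 4: at line 3 remove [czbq,vyzj,bzwi] add [dvt] -> 6 lines: trj buln srkr dvt bcisr xyb
Hunk 5: at line 1 remove [srkr,dvt] add [spibq] -> 5 lines: trj buln spibq bcisr xyb
Hunk 6: at line 1 remove [buln] add [erhb,kvbnh] -> 6 lines: trj erhb kvbnh spibq bcisr xyb
Final line 1: trj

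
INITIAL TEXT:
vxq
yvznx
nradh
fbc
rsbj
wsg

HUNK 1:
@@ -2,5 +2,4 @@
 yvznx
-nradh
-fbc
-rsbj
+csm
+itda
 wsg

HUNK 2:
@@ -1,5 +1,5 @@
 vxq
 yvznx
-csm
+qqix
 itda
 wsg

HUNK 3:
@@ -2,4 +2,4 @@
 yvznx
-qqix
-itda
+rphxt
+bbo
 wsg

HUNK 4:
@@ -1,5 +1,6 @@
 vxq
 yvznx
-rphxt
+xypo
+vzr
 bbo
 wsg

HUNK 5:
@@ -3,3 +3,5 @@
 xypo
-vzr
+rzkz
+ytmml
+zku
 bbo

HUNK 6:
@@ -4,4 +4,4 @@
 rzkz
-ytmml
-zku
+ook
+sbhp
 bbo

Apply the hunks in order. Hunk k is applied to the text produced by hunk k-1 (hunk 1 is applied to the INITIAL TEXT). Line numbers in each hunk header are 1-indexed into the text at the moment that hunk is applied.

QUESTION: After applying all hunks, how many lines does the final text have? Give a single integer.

Hunk 1: at line 2 remove [nradh,fbc,rsbj] add [csm,itda] -> 5 lines: vxq yvznx csm itda wsg
Hunk 2: at line 1 remove [csm] add [qqix] -> 5 lines: vxq yvznx qqix itda wsg
Hunk 3: at line 2 remove [qqix,itda] add [rphxt,bbo] -> 5 lines: vxq yvznx rphxt bbo wsg
Hunk 4: at line 1 remove [rphxt] add [xypo,vzr] -> 6 lines: vxq yvznx xypo vzr bbo wsg
Hunk 5: at line 3 remove [vzr] add [rzkz,ytmml,zku] -> 8 lines: vxq yvznx xypo rzkz ytmml zku bbo wsg
Hunk 6: at line 4 remove [ytmml,zku] add [ook,sbhp] -> 8 lines: vxq yvznx xypo rzkz ook sbhp bbo wsg
Final line count: 8

Answer: 8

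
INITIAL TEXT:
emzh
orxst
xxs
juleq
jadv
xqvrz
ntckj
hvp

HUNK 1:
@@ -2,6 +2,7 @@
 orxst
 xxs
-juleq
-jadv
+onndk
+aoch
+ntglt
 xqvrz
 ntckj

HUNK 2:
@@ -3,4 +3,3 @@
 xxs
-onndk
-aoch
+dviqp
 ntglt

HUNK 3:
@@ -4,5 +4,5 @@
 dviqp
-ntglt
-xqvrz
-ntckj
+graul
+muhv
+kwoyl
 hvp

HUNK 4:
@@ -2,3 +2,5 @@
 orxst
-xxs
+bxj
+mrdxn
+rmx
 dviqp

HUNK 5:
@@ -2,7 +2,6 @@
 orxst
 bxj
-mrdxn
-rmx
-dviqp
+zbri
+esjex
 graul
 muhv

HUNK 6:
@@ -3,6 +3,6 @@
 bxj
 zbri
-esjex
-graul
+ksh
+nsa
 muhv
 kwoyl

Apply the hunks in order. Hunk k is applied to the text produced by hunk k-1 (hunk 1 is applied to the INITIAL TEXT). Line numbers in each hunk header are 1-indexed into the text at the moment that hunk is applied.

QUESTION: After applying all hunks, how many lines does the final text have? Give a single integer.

Answer: 9

Derivation:
Hunk 1: at line 2 remove [juleq,jadv] add [onndk,aoch,ntglt] -> 9 lines: emzh orxst xxs onndk aoch ntglt xqvrz ntckj hvp
Hunk 2: at line 3 remove [onndk,aoch] add [dviqp] -> 8 lines: emzh orxst xxs dviqp ntglt xqvrz ntckj hvp
Hunk 3: at line 4 remove [ntglt,xqvrz,ntckj] add [graul,muhv,kwoyl] -> 8 lines: emzh orxst xxs dviqp graul muhv kwoyl hvp
Hunk 4: at line 2 remove [xxs] add [bxj,mrdxn,rmx] -> 10 lines: emzh orxst bxj mrdxn rmx dviqp graul muhv kwoyl hvp
Hunk 5: at line 2 remove [mrdxn,rmx,dviqp] add [zbri,esjex] -> 9 lines: emzh orxst bxj zbri esjex graul muhv kwoyl hvp
Hunk 6: at line 3 remove [esjex,graul] add [ksh,nsa] -> 9 lines: emzh orxst bxj zbri ksh nsa muhv kwoyl hvp
Final line count: 9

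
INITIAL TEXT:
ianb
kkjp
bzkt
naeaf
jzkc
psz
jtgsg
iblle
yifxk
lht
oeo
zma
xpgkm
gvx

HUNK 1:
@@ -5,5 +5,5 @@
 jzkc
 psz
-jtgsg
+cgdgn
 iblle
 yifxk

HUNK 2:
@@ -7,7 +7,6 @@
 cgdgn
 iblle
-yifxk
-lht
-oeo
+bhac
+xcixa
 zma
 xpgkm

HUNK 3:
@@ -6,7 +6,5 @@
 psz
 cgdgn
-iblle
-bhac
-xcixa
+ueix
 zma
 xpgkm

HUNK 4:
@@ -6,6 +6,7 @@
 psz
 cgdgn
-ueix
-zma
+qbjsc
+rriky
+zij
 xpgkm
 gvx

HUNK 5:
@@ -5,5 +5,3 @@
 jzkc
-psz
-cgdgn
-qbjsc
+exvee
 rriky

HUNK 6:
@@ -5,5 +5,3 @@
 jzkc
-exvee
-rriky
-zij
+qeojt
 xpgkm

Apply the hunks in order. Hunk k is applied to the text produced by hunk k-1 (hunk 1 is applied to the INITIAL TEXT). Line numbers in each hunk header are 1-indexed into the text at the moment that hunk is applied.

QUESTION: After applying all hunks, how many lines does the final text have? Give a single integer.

Answer: 8

Derivation:
Hunk 1: at line 5 remove [jtgsg] add [cgdgn] -> 14 lines: ianb kkjp bzkt naeaf jzkc psz cgdgn iblle yifxk lht oeo zma xpgkm gvx
Hunk 2: at line 7 remove [yifxk,lht,oeo] add [bhac,xcixa] -> 13 lines: ianb kkjp bzkt naeaf jzkc psz cgdgn iblle bhac xcixa zma xpgkm gvx
Hunk 3: at line 6 remove [iblle,bhac,xcixa] add [ueix] -> 11 lines: ianb kkjp bzkt naeaf jzkc psz cgdgn ueix zma xpgkm gvx
Hunk 4: at line 6 remove [ueix,zma] add [qbjsc,rriky,zij] -> 12 lines: ianb kkjp bzkt naeaf jzkc psz cgdgn qbjsc rriky zij xpgkm gvx
Hunk 5: at line 5 remove [psz,cgdgn,qbjsc] add [exvee] -> 10 lines: ianb kkjp bzkt naeaf jzkc exvee rriky zij xpgkm gvx
Hunk 6: at line 5 remove [exvee,rriky,zij] add [qeojt] -> 8 lines: ianb kkjp bzkt naeaf jzkc qeojt xpgkm gvx
Final line count: 8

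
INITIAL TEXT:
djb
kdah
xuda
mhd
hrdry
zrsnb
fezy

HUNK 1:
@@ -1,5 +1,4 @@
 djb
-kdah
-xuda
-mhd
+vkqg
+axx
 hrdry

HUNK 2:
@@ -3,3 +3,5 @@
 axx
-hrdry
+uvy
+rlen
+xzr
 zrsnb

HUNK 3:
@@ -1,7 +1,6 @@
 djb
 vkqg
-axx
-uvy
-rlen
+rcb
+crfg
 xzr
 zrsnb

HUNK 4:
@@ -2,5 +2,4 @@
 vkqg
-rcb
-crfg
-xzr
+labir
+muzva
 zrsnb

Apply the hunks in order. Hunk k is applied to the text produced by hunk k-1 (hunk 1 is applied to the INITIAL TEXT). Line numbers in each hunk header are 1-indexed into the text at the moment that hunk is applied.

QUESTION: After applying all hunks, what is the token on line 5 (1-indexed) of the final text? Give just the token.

Answer: zrsnb

Derivation:
Hunk 1: at line 1 remove [kdah,xuda,mhd] add [vkqg,axx] -> 6 lines: djb vkqg axx hrdry zrsnb fezy
Hunk 2: at line 3 remove [hrdry] add [uvy,rlen,xzr] -> 8 lines: djb vkqg axx uvy rlen xzr zrsnb fezy
Hunk 3: at line 1 remove [axx,uvy,rlen] add [rcb,crfg] -> 7 lines: djb vkqg rcb crfg xzr zrsnb fezy
Hunk 4: at line 2 remove [rcb,crfg,xzr] add [labir,muzva] -> 6 lines: djb vkqg labir muzva zrsnb fezy
Final line 5: zrsnb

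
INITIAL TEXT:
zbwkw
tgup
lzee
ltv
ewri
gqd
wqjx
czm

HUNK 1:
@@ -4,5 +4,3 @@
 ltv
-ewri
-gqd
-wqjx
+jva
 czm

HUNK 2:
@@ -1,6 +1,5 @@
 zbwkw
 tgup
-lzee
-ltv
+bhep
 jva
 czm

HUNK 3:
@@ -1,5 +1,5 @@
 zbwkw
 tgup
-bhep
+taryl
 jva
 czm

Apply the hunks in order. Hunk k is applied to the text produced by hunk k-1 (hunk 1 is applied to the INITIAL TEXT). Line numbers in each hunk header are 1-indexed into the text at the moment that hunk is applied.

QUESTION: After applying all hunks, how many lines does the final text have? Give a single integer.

Hunk 1: at line 4 remove [ewri,gqd,wqjx] add [jva] -> 6 lines: zbwkw tgup lzee ltv jva czm
Hunk 2: at line 1 remove [lzee,ltv] add [bhep] -> 5 lines: zbwkw tgup bhep jva czm
Hunk 3: at line 1 remove [bhep] add [taryl] -> 5 lines: zbwkw tgup taryl jva czm
Final line count: 5

Answer: 5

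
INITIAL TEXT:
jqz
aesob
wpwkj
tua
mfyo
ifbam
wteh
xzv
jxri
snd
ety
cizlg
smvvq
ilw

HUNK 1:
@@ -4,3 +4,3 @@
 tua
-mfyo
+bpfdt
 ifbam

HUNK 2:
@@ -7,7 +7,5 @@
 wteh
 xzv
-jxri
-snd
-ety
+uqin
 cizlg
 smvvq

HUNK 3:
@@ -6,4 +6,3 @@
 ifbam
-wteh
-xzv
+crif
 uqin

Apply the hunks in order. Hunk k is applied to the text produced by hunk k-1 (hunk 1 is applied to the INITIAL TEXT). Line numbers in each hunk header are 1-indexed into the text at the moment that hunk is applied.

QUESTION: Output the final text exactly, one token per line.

Answer: jqz
aesob
wpwkj
tua
bpfdt
ifbam
crif
uqin
cizlg
smvvq
ilw

Derivation:
Hunk 1: at line 4 remove [mfyo] add [bpfdt] -> 14 lines: jqz aesob wpwkj tua bpfdt ifbam wteh xzv jxri snd ety cizlg smvvq ilw
Hunk 2: at line 7 remove [jxri,snd,ety] add [uqin] -> 12 lines: jqz aesob wpwkj tua bpfdt ifbam wteh xzv uqin cizlg smvvq ilw
Hunk 3: at line 6 remove [wteh,xzv] add [crif] -> 11 lines: jqz aesob wpwkj tua bpfdt ifbam crif uqin cizlg smvvq ilw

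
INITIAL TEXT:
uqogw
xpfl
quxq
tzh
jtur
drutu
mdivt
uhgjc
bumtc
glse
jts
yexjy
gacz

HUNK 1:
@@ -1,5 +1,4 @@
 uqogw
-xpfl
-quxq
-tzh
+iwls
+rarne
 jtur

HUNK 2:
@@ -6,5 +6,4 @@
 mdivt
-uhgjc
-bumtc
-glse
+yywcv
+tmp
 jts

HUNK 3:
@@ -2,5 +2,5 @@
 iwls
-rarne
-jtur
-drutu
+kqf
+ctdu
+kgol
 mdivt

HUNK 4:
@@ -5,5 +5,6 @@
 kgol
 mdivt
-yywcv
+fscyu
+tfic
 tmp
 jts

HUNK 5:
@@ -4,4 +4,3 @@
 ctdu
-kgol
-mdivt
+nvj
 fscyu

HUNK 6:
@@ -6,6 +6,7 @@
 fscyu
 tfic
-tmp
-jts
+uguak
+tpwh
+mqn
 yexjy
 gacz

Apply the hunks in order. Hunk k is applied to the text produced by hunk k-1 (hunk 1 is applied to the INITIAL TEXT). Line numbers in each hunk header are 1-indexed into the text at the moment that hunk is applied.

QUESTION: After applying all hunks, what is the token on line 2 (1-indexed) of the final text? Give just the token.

Hunk 1: at line 1 remove [xpfl,quxq,tzh] add [iwls,rarne] -> 12 lines: uqogw iwls rarne jtur drutu mdivt uhgjc bumtc glse jts yexjy gacz
Hunk 2: at line 6 remove [uhgjc,bumtc,glse] add [yywcv,tmp] -> 11 lines: uqogw iwls rarne jtur drutu mdivt yywcv tmp jts yexjy gacz
Hunk 3: at line 2 remove [rarne,jtur,drutu] add [kqf,ctdu,kgol] -> 11 lines: uqogw iwls kqf ctdu kgol mdivt yywcv tmp jts yexjy gacz
Hunk 4: at line 5 remove [yywcv] add [fscyu,tfic] -> 12 lines: uqogw iwls kqf ctdu kgol mdivt fscyu tfic tmp jts yexjy gacz
Hunk 5: at line 4 remove [kgol,mdivt] add [nvj] -> 11 lines: uqogw iwls kqf ctdu nvj fscyu tfic tmp jts yexjy gacz
Hunk 6: at line 6 remove [tmp,jts] add [uguak,tpwh,mqn] -> 12 lines: uqogw iwls kqf ctdu nvj fscyu tfic uguak tpwh mqn yexjy gacz
Final line 2: iwls

Answer: iwls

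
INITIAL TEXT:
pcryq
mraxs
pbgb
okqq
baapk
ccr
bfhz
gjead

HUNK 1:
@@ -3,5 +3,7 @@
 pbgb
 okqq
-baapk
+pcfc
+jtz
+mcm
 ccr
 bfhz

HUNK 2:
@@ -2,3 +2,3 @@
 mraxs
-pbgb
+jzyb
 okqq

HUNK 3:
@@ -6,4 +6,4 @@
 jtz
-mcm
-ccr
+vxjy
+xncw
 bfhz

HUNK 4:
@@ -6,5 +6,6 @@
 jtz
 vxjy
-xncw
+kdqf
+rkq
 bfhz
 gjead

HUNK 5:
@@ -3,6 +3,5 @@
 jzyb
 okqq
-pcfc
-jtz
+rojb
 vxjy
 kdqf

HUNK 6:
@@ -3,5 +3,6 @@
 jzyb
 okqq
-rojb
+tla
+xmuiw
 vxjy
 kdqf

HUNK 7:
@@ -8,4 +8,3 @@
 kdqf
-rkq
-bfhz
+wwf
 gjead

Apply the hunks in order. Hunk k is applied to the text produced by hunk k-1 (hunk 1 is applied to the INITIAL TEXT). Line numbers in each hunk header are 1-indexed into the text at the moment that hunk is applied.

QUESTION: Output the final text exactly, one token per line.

Hunk 1: at line 3 remove [baapk] add [pcfc,jtz,mcm] -> 10 lines: pcryq mraxs pbgb okqq pcfc jtz mcm ccr bfhz gjead
Hunk 2: at line 2 remove [pbgb] add [jzyb] -> 10 lines: pcryq mraxs jzyb okqq pcfc jtz mcm ccr bfhz gjead
Hunk 3: at line 6 remove [mcm,ccr] add [vxjy,xncw] -> 10 lines: pcryq mraxs jzyb okqq pcfc jtz vxjy xncw bfhz gjead
Hunk 4: at line 6 remove [xncw] add [kdqf,rkq] -> 11 lines: pcryq mraxs jzyb okqq pcfc jtz vxjy kdqf rkq bfhz gjead
Hunk 5: at line 3 remove [pcfc,jtz] add [rojb] -> 10 lines: pcryq mraxs jzyb okqq rojb vxjy kdqf rkq bfhz gjead
Hunk 6: at line 3 remove [rojb] add [tla,xmuiw] -> 11 lines: pcryq mraxs jzyb okqq tla xmuiw vxjy kdqf rkq bfhz gjead
Hunk 7: at line 8 remove [rkq,bfhz] add [wwf] -> 10 lines: pcryq mraxs jzyb okqq tla xmuiw vxjy kdqf wwf gjead

Answer: pcryq
mraxs
jzyb
okqq
tla
xmuiw
vxjy
kdqf
wwf
gjead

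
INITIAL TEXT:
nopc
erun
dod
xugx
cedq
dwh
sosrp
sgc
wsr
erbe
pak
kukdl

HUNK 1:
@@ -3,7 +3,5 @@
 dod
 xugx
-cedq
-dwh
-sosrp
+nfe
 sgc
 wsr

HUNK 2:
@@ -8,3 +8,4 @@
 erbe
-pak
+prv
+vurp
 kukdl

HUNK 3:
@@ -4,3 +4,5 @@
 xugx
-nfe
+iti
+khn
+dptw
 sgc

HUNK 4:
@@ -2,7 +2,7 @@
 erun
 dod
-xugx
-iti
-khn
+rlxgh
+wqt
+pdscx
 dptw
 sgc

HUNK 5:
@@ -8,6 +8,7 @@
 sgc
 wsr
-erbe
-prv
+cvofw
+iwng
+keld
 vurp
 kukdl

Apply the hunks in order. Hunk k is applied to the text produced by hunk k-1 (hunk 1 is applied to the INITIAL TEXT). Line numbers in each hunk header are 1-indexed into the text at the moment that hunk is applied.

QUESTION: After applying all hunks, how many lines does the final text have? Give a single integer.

Answer: 14

Derivation:
Hunk 1: at line 3 remove [cedq,dwh,sosrp] add [nfe] -> 10 lines: nopc erun dod xugx nfe sgc wsr erbe pak kukdl
Hunk 2: at line 8 remove [pak] add [prv,vurp] -> 11 lines: nopc erun dod xugx nfe sgc wsr erbe prv vurp kukdl
Hunk 3: at line 4 remove [nfe] add [iti,khn,dptw] -> 13 lines: nopc erun dod xugx iti khn dptw sgc wsr erbe prv vurp kukdl
Hunk 4: at line 2 remove [xugx,iti,khn] add [rlxgh,wqt,pdscx] -> 13 lines: nopc erun dod rlxgh wqt pdscx dptw sgc wsr erbe prv vurp kukdl
Hunk 5: at line 8 remove [erbe,prv] add [cvofw,iwng,keld] -> 14 lines: nopc erun dod rlxgh wqt pdscx dptw sgc wsr cvofw iwng keld vurp kukdl
Final line count: 14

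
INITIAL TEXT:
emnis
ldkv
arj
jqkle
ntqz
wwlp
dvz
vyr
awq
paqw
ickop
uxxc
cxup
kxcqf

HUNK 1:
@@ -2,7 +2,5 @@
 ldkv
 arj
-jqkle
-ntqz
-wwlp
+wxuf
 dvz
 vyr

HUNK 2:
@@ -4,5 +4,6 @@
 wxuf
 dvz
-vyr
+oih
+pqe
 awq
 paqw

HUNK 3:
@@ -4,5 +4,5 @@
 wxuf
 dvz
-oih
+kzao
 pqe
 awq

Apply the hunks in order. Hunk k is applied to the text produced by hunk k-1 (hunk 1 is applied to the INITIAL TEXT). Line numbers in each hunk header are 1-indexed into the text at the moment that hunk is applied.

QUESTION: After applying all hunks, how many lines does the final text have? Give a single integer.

Answer: 13

Derivation:
Hunk 1: at line 2 remove [jqkle,ntqz,wwlp] add [wxuf] -> 12 lines: emnis ldkv arj wxuf dvz vyr awq paqw ickop uxxc cxup kxcqf
Hunk 2: at line 4 remove [vyr] add [oih,pqe] -> 13 lines: emnis ldkv arj wxuf dvz oih pqe awq paqw ickop uxxc cxup kxcqf
Hunk 3: at line 4 remove [oih] add [kzao] -> 13 lines: emnis ldkv arj wxuf dvz kzao pqe awq paqw ickop uxxc cxup kxcqf
Final line count: 13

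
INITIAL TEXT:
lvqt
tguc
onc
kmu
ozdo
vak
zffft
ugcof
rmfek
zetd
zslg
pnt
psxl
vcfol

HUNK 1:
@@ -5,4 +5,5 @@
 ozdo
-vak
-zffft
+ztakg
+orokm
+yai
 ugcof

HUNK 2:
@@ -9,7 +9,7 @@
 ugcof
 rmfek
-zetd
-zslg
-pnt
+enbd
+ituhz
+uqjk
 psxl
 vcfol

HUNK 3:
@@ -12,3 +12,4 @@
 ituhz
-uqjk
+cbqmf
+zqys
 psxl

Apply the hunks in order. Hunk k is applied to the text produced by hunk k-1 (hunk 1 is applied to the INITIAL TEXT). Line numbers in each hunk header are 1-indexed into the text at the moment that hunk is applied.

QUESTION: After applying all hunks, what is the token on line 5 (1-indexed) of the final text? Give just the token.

Answer: ozdo

Derivation:
Hunk 1: at line 5 remove [vak,zffft] add [ztakg,orokm,yai] -> 15 lines: lvqt tguc onc kmu ozdo ztakg orokm yai ugcof rmfek zetd zslg pnt psxl vcfol
Hunk 2: at line 9 remove [zetd,zslg,pnt] add [enbd,ituhz,uqjk] -> 15 lines: lvqt tguc onc kmu ozdo ztakg orokm yai ugcof rmfek enbd ituhz uqjk psxl vcfol
Hunk 3: at line 12 remove [uqjk] add [cbqmf,zqys] -> 16 lines: lvqt tguc onc kmu ozdo ztakg orokm yai ugcof rmfek enbd ituhz cbqmf zqys psxl vcfol
Final line 5: ozdo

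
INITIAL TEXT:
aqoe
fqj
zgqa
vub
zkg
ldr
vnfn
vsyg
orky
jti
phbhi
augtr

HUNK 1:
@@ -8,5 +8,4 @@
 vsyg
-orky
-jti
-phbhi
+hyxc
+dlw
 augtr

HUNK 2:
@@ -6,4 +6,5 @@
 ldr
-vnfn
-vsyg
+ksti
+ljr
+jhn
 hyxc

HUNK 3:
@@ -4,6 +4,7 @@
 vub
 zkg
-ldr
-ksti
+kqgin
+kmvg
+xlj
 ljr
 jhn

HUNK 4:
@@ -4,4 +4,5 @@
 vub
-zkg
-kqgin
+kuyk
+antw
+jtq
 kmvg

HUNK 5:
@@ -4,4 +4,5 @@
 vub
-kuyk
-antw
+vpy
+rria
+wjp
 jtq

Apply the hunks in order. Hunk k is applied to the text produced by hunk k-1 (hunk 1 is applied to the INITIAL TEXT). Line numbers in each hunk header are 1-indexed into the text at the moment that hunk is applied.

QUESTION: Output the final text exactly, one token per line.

Hunk 1: at line 8 remove [orky,jti,phbhi] add [hyxc,dlw] -> 11 lines: aqoe fqj zgqa vub zkg ldr vnfn vsyg hyxc dlw augtr
Hunk 2: at line 6 remove [vnfn,vsyg] add [ksti,ljr,jhn] -> 12 lines: aqoe fqj zgqa vub zkg ldr ksti ljr jhn hyxc dlw augtr
Hunk 3: at line 4 remove [ldr,ksti] add [kqgin,kmvg,xlj] -> 13 lines: aqoe fqj zgqa vub zkg kqgin kmvg xlj ljr jhn hyxc dlw augtr
Hunk 4: at line 4 remove [zkg,kqgin] add [kuyk,antw,jtq] -> 14 lines: aqoe fqj zgqa vub kuyk antw jtq kmvg xlj ljr jhn hyxc dlw augtr
Hunk 5: at line 4 remove [kuyk,antw] add [vpy,rria,wjp] -> 15 lines: aqoe fqj zgqa vub vpy rria wjp jtq kmvg xlj ljr jhn hyxc dlw augtr

Answer: aqoe
fqj
zgqa
vub
vpy
rria
wjp
jtq
kmvg
xlj
ljr
jhn
hyxc
dlw
augtr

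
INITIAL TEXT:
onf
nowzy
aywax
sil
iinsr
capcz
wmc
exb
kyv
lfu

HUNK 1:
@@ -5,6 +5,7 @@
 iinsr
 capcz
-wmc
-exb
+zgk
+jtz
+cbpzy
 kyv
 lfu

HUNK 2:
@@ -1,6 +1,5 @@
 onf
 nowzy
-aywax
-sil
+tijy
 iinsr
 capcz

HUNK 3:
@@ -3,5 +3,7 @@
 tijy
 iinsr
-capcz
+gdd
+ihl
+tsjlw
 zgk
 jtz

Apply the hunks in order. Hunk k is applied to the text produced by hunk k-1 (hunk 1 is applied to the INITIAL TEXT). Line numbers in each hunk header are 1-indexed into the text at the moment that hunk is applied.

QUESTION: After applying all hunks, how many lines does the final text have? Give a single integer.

Answer: 12

Derivation:
Hunk 1: at line 5 remove [wmc,exb] add [zgk,jtz,cbpzy] -> 11 lines: onf nowzy aywax sil iinsr capcz zgk jtz cbpzy kyv lfu
Hunk 2: at line 1 remove [aywax,sil] add [tijy] -> 10 lines: onf nowzy tijy iinsr capcz zgk jtz cbpzy kyv lfu
Hunk 3: at line 3 remove [capcz] add [gdd,ihl,tsjlw] -> 12 lines: onf nowzy tijy iinsr gdd ihl tsjlw zgk jtz cbpzy kyv lfu
Final line count: 12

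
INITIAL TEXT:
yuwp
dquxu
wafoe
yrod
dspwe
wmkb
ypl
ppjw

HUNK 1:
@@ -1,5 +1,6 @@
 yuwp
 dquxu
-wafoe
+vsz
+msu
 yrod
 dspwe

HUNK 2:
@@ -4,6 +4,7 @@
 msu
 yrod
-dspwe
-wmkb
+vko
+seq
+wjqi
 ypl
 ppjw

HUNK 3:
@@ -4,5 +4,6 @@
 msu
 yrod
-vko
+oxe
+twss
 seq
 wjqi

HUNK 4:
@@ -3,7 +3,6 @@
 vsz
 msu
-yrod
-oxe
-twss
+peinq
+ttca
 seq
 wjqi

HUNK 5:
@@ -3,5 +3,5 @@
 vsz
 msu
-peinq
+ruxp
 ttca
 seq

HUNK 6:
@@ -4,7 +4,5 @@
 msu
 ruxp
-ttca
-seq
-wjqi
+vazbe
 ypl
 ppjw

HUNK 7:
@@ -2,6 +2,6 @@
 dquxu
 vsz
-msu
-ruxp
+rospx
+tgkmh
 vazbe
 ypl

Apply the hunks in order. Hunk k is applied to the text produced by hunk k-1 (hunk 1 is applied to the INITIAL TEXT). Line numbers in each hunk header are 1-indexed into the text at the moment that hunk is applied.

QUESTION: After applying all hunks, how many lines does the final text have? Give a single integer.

Answer: 8

Derivation:
Hunk 1: at line 1 remove [wafoe] add [vsz,msu] -> 9 lines: yuwp dquxu vsz msu yrod dspwe wmkb ypl ppjw
Hunk 2: at line 4 remove [dspwe,wmkb] add [vko,seq,wjqi] -> 10 lines: yuwp dquxu vsz msu yrod vko seq wjqi ypl ppjw
Hunk 3: at line 4 remove [vko] add [oxe,twss] -> 11 lines: yuwp dquxu vsz msu yrod oxe twss seq wjqi ypl ppjw
Hunk 4: at line 3 remove [yrod,oxe,twss] add [peinq,ttca] -> 10 lines: yuwp dquxu vsz msu peinq ttca seq wjqi ypl ppjw
Hunk 5: at line 3 remove [peinq] add [ruxp] -> 10 lines: yuwp dquxu vsz msu ruxp ttca seq wjqi ypl ppjw
Hunk 6: at line 4 remove [ttca,seq,wjqi] add [vazbe] -> 8 lines: yuwp dquxu vsz msu ruxp vazbe ypl ppjw
Hunk 7: at line 2 remove [msu,ruxp] add [rospx,tgkmh] -> 8 lines: yuwp dquxu vsz rospx tgkmh vazbe ypl ppjw
Final line count: 8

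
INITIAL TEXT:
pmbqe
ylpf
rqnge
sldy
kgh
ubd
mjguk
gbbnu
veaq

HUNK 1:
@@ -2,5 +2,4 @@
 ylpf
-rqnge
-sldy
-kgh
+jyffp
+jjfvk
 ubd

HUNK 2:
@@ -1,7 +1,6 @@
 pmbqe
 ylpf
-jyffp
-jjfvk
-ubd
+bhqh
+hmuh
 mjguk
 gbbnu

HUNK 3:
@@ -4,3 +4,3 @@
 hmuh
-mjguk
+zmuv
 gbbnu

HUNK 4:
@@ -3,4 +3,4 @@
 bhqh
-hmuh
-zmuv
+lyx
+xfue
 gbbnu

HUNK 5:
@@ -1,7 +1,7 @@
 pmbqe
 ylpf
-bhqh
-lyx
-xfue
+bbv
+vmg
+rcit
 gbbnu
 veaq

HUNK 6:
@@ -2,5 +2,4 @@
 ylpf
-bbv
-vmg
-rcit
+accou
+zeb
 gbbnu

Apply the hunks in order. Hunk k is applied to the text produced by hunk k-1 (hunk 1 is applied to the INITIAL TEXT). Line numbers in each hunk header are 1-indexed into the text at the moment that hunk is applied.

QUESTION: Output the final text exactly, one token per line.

Hunk 1: at line 2 remove [rqnge,sldy,kgh] add [jyffp,jjfvk] -> 8 lines: pmbqe ylpf jyffp jjfvk ubd mjguk gbbnu veaq
Hunk 2: at line 1 remove [jyffp,jjfvk,ubd] add [bhqh,hmuh] -> 7 lines: pmbqe ylpf bhqh hmuh mjguk gbbnu veaq
Hunk 3: at line 4 remove [mjguk] add [zmuv] -> 7 lines: pmbqe ylpf bhqh hmuh zmuv gbbnu veaq
Hunk 4: at line 3 remove [hmuh,zmuv] add [lyx,xfue] -> 7 lines: pmbqe ylpf bhqh lyx xfue gbbnu veaq
Hunk 5: at line 1 remove [bhqh,lyx,xfue] add [bbv,vmg,rcit] -> 7 lines: pmbqe ylpf bbv vmg rcit gbbnu veaq
Hunk 6: at line 2 remove [bbv,vmg,rcit] add [accou,zeb] -> 6 lines: pmbqe ylpf accou zeb gbbnu veaq

Answer: pmbqe
ylpf
accou
zeb
gbbnu
veaq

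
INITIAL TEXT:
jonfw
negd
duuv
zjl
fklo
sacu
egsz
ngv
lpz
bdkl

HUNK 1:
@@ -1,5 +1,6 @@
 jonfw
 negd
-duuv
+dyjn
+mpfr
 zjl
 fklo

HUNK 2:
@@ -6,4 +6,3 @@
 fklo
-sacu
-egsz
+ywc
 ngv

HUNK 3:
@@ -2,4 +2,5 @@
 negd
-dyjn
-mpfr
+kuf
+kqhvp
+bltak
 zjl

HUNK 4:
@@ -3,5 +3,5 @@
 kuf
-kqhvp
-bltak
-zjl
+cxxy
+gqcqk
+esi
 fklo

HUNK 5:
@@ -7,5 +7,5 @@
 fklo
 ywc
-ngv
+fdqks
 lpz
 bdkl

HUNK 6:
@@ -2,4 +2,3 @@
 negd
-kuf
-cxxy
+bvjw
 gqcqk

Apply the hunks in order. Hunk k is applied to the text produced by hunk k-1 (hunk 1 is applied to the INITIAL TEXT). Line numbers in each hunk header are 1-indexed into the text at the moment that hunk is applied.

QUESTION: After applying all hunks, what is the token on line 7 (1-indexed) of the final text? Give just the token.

Hunk 1: at line 1 remove [duuv] add [dyjn,mpfr] -> 11 lines: jonfw negd dyjn mpfr zjl fklo sacu egsz ngv lpz bdkl
Hunk 2: at line 6 remove [sacu,egsz] add [ywc] -> 10 lines: jonfw negd dyjn mpfr zjl fklo ywc ngv lpz bdkl
Hunk 3: at line 2 remove [dyjn,mpfr] add [kuf,kqhvp,bltak] -> 11 lines: jonfw negd kuf kqhvp bltak zjl fklo ywc ngv lpz bdkl
Hunk 4: at line 3 remove [kqhvp,bltak,zjl] add [cxxy,gqcqk,esi] -> 11 lines: jonfw negd kuf cxxy gqcqk esi fklo ywc ngv lpz bdkl
Hunk 5: at line 7 remove [ngv] add [fdqks] -> 11 lines: jonfw negd kuf cxxy gqcqk esi fklo ywc fdqks lpz bdkl
Hunk 6: at line 2 remove [kuf,cxxy] add [bvjw] -> 10 lines: jonfw negd bvjw gqcqk esi fklo ywc fdqks lpz bdkl
Final line 7: ywc

Answer: ywc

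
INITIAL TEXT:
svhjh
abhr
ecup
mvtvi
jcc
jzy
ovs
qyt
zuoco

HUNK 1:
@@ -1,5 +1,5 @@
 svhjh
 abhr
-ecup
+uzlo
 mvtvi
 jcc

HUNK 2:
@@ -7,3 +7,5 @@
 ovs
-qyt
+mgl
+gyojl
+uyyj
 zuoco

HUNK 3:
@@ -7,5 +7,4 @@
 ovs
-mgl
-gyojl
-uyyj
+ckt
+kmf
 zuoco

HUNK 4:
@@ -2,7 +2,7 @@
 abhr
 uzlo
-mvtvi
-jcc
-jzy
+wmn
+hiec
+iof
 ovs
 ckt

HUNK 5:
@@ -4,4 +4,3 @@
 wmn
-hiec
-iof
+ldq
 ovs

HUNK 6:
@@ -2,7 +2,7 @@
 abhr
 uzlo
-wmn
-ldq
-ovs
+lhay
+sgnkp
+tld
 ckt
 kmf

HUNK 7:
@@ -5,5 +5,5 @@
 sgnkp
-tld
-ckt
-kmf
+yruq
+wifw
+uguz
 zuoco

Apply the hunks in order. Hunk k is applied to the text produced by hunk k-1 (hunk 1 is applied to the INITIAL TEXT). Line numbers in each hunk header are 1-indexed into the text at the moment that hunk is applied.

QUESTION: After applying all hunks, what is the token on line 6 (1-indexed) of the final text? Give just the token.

Answer: yruq

Derivation:
Hunk 1: at line 1 remove [ecup] add [uzlo] -> 9 lines: svhjh abhr uzlo mvtvi jcc jzy ovs qyt zuoco
Hunk 2: at line 7 remove [qyt] add [mgl,gyojl,uyyj] -> 11 lines: svhjh abhr uzlo mvtvi jcc jzy ovs mgl gyojl uyyj zuoco
Hunk 3: at line 7 remove [mgl,gyojl,uyyj] add [ckt,kmf] -> 10 lines: svhjh abhr uzlo mvtvi jcc jzy ovs ckt kmf zuoco
Hunk 4: at line 2 remove [mvtvi,jcc,jzy] add [wmn,hiec,iof] -> 10 lines: svhjh abhr uzlo wmn hiec iof ovs ckt kmf zuoco
Hunk 5: at line 4 remove [hiec,iof] add [ldq] -> 9 lines: svhjh abhr uzlo wmn ldq ovs ckt kmf zuoco
Hunk 6: at line 2 remove [wmn,ldq,ovs] add [lhay,sgnkp,tld] -> 9 lines: svhjh abhr uzlo lhay sgnkp tld ckt kmf zuoco
Hunk 7: at line 5 remove [tld,ckt,kmf] add [yruq,wifw,uguz] -> 9 lines: svhjh abhr uzlo lhay sgnkp yruq wifw uguz zuoco
Final line 6: yruq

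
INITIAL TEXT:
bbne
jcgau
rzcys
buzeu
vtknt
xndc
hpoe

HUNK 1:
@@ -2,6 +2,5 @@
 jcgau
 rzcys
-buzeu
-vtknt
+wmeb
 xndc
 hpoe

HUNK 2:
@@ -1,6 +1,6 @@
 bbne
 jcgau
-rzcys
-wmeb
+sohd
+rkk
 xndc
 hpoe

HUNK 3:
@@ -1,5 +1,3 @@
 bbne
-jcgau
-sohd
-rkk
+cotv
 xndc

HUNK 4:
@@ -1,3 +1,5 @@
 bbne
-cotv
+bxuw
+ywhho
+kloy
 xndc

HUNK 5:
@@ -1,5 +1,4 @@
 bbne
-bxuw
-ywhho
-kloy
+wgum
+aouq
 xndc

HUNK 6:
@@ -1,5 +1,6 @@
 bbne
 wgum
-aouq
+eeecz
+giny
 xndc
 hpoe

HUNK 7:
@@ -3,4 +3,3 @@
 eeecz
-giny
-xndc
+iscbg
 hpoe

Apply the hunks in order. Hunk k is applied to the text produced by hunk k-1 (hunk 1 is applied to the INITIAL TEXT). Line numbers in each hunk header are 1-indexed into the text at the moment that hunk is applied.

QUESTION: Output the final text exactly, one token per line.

Hunk 1: at line 2 remove [buzeu,vtknt] add [wmeb] -> 6 lines: bbne jcgau rzcys wmeb xndc hpoe
Hunk 2: at line 1 remove [rzcys,wmeb] add [sohd,rkk] -> 6 lines: bbne jcgau sohd rkk xndc hpoe
Hunk 3: at line 1 remove [jcgau,sohd,rkk] add [cotv] -> 4 lines: bbne cotv xndc hpoe
Hunk 4: at line 1 remove [cotv] add [bxuw,ywhho,kloy] -> 6 lines: bbne bxuw ywhho kloy xndc hpoe
Hunk 5: at line 1 remove [bxuw,ywhho,kloy] add [wgum,aouq] -> 5 lines: bbne wgum aouq xndc hpoe
Hunk 6: at line 1 remove [aouq] add [eeecz,giny] -> 6 lines: bbne wgum eeecz giny xndc hpoe
Hunk 7: at line 3 remove [giny,xndc] add [iscbg] -> 5 lines: bbne wgum eeecz iscbg hpoe

Answer: bbne
wgum
eeecz
iscbg
hpoe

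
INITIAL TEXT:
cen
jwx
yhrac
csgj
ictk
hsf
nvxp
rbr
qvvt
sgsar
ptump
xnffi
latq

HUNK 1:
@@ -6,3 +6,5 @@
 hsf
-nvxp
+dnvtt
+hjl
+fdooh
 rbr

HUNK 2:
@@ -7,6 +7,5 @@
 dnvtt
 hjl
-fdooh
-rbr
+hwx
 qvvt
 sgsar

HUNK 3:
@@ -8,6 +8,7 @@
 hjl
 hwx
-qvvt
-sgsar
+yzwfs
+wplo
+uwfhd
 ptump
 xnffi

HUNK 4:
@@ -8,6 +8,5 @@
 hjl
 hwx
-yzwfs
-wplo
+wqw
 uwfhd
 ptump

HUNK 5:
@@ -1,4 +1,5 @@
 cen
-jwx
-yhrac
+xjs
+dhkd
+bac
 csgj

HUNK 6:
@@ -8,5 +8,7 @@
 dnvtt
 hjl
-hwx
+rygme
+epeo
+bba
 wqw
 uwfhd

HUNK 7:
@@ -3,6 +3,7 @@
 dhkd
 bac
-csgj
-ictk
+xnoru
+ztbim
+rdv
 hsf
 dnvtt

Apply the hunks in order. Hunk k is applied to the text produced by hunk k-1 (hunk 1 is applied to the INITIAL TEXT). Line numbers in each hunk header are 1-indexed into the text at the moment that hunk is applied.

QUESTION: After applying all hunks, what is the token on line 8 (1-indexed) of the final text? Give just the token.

Answer: hsf

Derivation:
Hunk 1: at line 6 remove [nvxp] add [dnvtt,hjl,fdooh] -> 15 lines: cen jwx yhrac csgj ictk hsf dnvtt hjl fdooh rbr qvvt sgsar ptump xnffi latq
Hunk 2: at line 7 remove [fdooh,rbr] add [hwx] -> 14 lines: cen jwx yhrac csgj ictk hsf dnvtt hjl hwx qvvt sgsar ptump xnffi latq
Hunk 3: at line 8 remove [qvvt,sgsar] add [yzwfs,wplo,uwfhd] -> 15 lines: cen jwx yhrac csgj ictk hsf dnvtt hjl hwx yzwfs wplo uwfhd ptump xnffi latq
Hunk 4: at line 8 remove [yzwfs,wplo] add [wqw] -> 14 lines: cen jwx yhrac csgj ictk hsf dnvtt hjl hwx wqw uwfhd ptump xnffi latq
Hunk 5: at line 1 remove [jwx,yhrac] add [xjs,dhkd,bac] -> 15 lines: cen xjs dhkd bac csgj ictk hsf dnvtt hjl hwx wqw uwfhd ptump xnffi latq
Hunk 6: at line 8 remove [hwx] add [rygme,epeo,bba] -> 17 lines: cen xjs dhkd bac csgj ictk hsf dnvtt hjl rygme epeo bba wqw uwfhd ptump xnffi latq
Hunk 7: at line 3 remove [csgj,ictk] add [xnoru,ztbim,rdv] -> 18 lines: cen xjs dhkd bac xnoru ztbim rdv hsf dnvtt hjl rygme epeo bba wqw uwfhd ptump xnffi latq
Final line 8: hsf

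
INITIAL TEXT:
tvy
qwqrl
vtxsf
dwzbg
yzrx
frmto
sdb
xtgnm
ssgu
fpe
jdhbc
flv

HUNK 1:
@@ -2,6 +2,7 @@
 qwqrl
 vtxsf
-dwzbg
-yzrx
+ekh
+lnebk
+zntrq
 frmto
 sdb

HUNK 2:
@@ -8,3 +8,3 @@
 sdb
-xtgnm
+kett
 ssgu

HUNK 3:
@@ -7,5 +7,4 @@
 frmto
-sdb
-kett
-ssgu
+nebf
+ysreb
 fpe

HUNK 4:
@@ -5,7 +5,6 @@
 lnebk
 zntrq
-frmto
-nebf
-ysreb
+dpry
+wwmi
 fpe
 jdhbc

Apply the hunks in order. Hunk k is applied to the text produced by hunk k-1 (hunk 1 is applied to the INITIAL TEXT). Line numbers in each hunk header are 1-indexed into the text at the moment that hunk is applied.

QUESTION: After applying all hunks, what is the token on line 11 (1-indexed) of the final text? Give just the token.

Answer: flv

Derivation:
Hunk 1: at line 2 remove [dwzbg,yzrx] add [ekh,lnebk,zntrq] -> 13 lines: tvy qwqrl vtxsf ekh lnebk zntrq frmto sdb xtgnm ssgu fpe jdhbc flv
Hunk 2: at line 8 remove [xtgnm] add [kett] -> 13 lines: tvy qwqrl vtxsf ekh lnebk zntrq frmto sdb kett ssgu fpe jdhbc flv
Hunk 3: at line 7 remove [sdb,kett,ssgu] add [nebf,ysreb] -> 12 lines: tvy qwqrl vtxsf ekh lnebk zntrq frmto nebf ysreb fpe jdhbc flv
Hunk 4: at line 5 remove [frmto,nebf,ysreb] add [dpry,wwmi] -> 11 lines: tvy qwqrl vtxsf ekh lnebk zntrq dpry wwmi fpe jdhbc flv
Final line 11: flv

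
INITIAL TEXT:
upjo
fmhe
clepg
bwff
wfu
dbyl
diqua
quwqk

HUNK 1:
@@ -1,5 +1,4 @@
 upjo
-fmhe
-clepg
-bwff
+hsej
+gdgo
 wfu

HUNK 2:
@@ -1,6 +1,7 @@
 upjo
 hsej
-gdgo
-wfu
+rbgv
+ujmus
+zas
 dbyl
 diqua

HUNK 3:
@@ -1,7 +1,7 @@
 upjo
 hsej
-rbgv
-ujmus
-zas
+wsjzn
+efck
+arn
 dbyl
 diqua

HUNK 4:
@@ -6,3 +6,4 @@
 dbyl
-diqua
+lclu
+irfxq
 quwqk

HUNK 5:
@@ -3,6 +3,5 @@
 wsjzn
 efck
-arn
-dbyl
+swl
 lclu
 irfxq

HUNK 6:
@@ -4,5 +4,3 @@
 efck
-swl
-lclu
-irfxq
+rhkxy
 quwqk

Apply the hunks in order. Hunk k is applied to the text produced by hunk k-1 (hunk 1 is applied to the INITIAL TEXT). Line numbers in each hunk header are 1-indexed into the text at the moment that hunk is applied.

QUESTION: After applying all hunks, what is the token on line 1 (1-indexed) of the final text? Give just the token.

Hunk 1: at line 1 remove [fmhe,clepg,bwff] add [hsej,gdgo] -> 7 lines: upjo hsej gdgo wfu dbyl diqua quwqk
Hunk 2: at line 1 remove [gdgo,wfu] add [rbgv,ujmus,zas] -> 8 lines: upjo hsej rbgv ujmus zas dbyl diqua quwqk
Hunk 3: at line 1 remove [rbgv,ujmus,zas] add [wsjzn,efck,arn] -> 8 lines: upjo hsej wsjzn efck arn dbyl diqua quwqk
Hunk 4: at line 6 remove [diqua] add [lclu,irfxq] -> 9 lines: upjo hsej wsjzn efck arn dbyl lclu irfxq quwqk
Hunk 5: at line 3 remove [arn,dbyl] add [swl] -> 8 lines: upjo hsej wsjzn efck swl lclu irfxq quwqk
Hunk 6: at line 4 remove [swl,lclu,irfxq] add [rhkxy] -> 6 lines: upjo hsej wsjzn efck rhkxy quwqk
Final line 1: upjo

Answer: upjo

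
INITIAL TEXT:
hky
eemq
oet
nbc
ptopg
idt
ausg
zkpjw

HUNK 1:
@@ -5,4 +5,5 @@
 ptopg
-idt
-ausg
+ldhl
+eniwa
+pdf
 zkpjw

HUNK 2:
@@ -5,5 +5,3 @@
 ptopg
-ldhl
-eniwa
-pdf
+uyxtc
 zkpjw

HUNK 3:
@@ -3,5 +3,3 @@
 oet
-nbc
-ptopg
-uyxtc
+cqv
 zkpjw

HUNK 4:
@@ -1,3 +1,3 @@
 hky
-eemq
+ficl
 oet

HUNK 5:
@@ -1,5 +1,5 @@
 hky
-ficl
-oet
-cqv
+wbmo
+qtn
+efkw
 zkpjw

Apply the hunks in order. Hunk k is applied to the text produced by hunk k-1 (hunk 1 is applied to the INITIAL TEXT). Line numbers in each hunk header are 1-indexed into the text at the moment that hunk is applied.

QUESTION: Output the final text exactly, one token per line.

Answer: hky
wbmo
qtn
efkw
zkpjw

Derivation:
Hunk 1: at line 5 remove [idt,ausg] add [ldhl,eniwa,pdf] -> 9 lines: hky eemq oet nbc ptopg ldhl eniwa pdf zkpjw
Hunk 2: at line 5 remove [ldhl,eniwa,pdf] add [uyxtc] -> 7 lines: hky eemq oet nbc ptopg uyxtc zkpjw
Hunk 3: at line 3 remove [nbc,ptopg,uyxtc] add [cqv] -> 5 lines: hky eemq oet cqv zkpjw
Hunk 4: at line 1 remove [eemq] add [ficl] -> 5 lines: hky ficl oet cqv zkpjw
Hunk 5: at line 1 remove [ficl,oet,cqv] add [wbmo,qtn,efkw] -> 5 lines: hky wbmo qtn efkw zkpjw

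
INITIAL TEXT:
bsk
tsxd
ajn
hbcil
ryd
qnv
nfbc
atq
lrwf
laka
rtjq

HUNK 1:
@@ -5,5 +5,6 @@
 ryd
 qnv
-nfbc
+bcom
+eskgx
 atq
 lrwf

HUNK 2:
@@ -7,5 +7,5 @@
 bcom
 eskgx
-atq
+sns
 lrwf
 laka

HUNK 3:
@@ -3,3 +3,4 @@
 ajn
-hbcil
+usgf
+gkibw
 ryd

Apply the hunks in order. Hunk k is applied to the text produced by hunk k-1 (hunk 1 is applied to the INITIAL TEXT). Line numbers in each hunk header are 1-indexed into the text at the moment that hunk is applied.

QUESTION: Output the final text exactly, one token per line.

Answer: bsk
tsxd
ajn
usgf
gkibw
ryd
qnv
bcom
eskgx
sns
lrwf
laka
rtjq

Derivation:
Hunk 1: at line 5 remove [nfbc] add [bcom,eskgx] -> 12 lines: bsk tsxd ajn hbcil ryd qnv bcom eskgx atq lrwf laka rtjq
Hunk 2: at line 7 remove [atq] add [sns] -> 12 lines: bsk tsxd ajn hbcil ryd qnv bcom eskgx sns lrwf laka rtjq
Hunk 3: at line 3 remove [hbcil] add [usgf,gkibw] -> 13 lines: bsk tsxd ajn usgf gkibw ryd qnv bcom eskgx sns lrwf laka rtjq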